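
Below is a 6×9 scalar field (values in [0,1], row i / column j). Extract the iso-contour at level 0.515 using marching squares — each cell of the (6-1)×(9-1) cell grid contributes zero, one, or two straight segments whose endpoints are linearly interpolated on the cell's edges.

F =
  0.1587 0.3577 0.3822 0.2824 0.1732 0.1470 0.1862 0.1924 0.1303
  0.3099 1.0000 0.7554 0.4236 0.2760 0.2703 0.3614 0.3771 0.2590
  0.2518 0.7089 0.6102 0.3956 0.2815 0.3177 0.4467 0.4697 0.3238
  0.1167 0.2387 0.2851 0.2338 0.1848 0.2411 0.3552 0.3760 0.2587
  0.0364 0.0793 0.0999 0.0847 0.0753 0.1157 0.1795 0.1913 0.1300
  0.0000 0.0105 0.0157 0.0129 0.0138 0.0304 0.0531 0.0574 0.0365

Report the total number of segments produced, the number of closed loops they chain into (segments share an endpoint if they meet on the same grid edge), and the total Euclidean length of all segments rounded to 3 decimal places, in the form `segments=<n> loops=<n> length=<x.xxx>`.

segments=8 loops=1 length=7.214

cell (0,0): code 0100 → (0.245,1.000)–(1.000,0.297)
cell (0,1): code 1100 → (0.356,2.000)–(0.245,1.000)
cell (0,2): code 1000 → (1.000,2.725)–(0.356,2.000)
cell (1,0): code 0110 → (1.000,0.297)–(2.000,0.576)
cell (1,2): code 1001 → (2.000,2.444)–(1.000,2.725)
cell (2,0): code 0010 → (2.000,0.576)–(2.412,1.000)
cell (2,1): code 0011 → (2.412,1.000)–(2.293,2.000)
cell (2,2): code 0001 → (2.293,2.000)–(2.000,2.444)
total: 8 segments, chained into 1 closed loop(s), length Σ = 7.214233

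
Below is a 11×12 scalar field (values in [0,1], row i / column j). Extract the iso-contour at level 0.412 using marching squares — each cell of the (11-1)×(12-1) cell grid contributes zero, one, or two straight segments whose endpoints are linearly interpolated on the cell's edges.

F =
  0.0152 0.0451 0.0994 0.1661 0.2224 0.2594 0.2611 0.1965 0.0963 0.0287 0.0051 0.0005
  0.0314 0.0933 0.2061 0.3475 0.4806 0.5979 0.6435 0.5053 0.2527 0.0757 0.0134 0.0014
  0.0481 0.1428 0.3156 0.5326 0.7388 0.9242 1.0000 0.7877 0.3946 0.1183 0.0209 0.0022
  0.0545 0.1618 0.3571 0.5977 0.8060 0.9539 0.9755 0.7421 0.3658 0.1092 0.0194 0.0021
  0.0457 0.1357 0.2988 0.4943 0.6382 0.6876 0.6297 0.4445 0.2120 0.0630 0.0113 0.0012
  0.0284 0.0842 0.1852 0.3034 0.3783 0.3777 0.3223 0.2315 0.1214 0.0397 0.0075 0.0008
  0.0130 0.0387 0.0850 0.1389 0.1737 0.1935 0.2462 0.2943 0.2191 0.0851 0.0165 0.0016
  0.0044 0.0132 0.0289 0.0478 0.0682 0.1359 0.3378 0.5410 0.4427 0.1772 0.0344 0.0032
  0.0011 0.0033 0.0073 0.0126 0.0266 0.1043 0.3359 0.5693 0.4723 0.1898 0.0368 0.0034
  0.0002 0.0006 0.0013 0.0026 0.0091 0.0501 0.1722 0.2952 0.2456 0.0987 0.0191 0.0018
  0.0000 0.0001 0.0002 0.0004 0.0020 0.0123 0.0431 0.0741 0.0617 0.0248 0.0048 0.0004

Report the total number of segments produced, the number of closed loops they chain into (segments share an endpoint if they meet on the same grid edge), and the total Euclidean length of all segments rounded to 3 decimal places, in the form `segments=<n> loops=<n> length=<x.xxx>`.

cell (0,3): code 0100 → (0.734,4.000)–(1.000,3.485)
cell (0,4): code 1100 → (0.451,5.000)–(0.734,4.000)
cell (0,5): code 1100 → (0.395,6.000)–(0.451,5.000)
cell (0,6): code 1100 → (0.698,7.000)–(0.395,6.000)
cell (0,7): code 1000 → (1.000,7.369)–(0.698,7.000)
cell (1,2): code 0100 → (1.348,3.000)–(2.000,2.444)
cell (1,3): code 1110 → (1.000,3.485)–(1.348,3.000)
cell (1,7): code 1001 → (2.000,7.956)–(1.000,7.369)
cell (2,2): code 0110 → (2.000,2.444)–(3.000,2.228)
cell (2,7): code 1001 → (3.000,7.877)–(2.000,7.956)
cell (3,2): code 0110 → (3.000,2.228)–(4.000,2.579)
cell (3,7): code 1001 → (4.000,7.140)–(3.000,7.877)
cell (4,2): code 0010 → (4.000,2.579)–(4.431,3.000)
cell (4,3): code 0011 → (4.431,3.000)–(4.870,4.000)
cell (4,4): code 0011 → (4.870,4.000)–(4.889,5.000)
cell (4,5): code 0011 → (4.889,5.000)–(4.708,6.000)
cell (4,6): code 0011 → (4.708,6.000)–(4.153,7.000)
cell (4,7): code 0001 → (4.153,7.000)–(4.000,7.140)
cell (6,6): code 0100 → (6.477,7.000)–(7.000,6.365)
cell (6,7): code 1100 → (6.863,8.000)–(6.477,7.000)
cell (6,8): code 1000 → (7.000,8.116)–(6.863,8.000)
cell (7,6): code 0110 → (7.000,6.365)–(8.000,6.326)
cell (7,8): code 1001 → (8.000,8.213)–(7.000,8.116)
cell (8,6): code 0010 → (8.000,6.326)–(8.574,7.000)
cell (8,7): code 0011 → (8.574,7.000)–(8.266,8.000)
cell (8,8): code 0001 → (8.266,8.000)–(8.000,8.213)
total: 26 segments, chained into 2 closed loop(s), length Σ = 22.497873

segments=26 loops=2 length=22.498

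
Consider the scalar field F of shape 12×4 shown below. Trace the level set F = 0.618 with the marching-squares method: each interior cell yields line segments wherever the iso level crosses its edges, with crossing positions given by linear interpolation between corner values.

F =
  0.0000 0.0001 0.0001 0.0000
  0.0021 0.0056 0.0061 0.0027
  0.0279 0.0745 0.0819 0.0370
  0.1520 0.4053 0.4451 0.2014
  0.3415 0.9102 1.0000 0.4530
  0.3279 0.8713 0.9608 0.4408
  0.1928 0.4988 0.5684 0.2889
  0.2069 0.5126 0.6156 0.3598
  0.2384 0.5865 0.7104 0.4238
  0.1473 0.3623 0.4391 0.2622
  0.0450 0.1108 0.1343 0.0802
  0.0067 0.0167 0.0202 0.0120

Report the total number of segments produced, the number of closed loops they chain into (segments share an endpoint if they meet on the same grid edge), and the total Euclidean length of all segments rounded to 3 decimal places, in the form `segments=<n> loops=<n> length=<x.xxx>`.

cell (3,0): code 0100 → (3.421,1.000)–(4.000,0.486)
cell (3,1): code 1100 → (3.312,2.000)–(3.421,1.000)
cell (3,2): code 1000 → (4.000,2.698)–(3.312,2.000)
cell (4,0): code 0110 → (4.000,0.486)–(5.000,0.534)
cell (4,2): code 1001 → (5.000,2.659)–(4.000,2.698)
cell (5,0): code 0010 → (5.000,0.534)–(5.680,1.000)
cell (5,1): code 0011 → (5.680,1.000)–(5.874,2.000)
cell (5,2): code 0001 → (5.874,2.000)–(5.000,2.659)
cell (7,1): code 0100 → (7.025,2.000)–(8.000,1.254)
cell (7,2): code 1000 → (8.000,2.322)–(7.025,2.000)
cell (8,1): code 0010 → (8.000,1.254)–(8.341,2.000)
cell (8,2): code 0001 → (8.341,2.000)–(8.000,2.322)
total: 12 segments, chained into 2 closed loop(s), length Σ = 11.242546

segments=12 loops=2 length=11.243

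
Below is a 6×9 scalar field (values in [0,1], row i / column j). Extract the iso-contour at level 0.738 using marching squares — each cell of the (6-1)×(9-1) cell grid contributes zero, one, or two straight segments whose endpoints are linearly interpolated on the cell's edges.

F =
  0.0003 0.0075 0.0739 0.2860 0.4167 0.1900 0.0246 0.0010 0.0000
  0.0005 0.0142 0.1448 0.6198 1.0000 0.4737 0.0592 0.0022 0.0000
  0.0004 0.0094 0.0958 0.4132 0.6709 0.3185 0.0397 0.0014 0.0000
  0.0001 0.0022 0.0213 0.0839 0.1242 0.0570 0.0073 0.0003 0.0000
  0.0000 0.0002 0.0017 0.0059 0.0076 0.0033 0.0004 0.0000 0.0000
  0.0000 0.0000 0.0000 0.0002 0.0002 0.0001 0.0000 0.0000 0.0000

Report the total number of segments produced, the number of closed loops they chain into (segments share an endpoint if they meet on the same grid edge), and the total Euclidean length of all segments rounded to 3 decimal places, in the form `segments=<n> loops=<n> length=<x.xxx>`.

segments=4 loops=1 length=3.485

cell (0,3): code 0100 → (0.551,4.000)–(1.000,3.311)
cell (0,4): code 1000 → (1.000,4.498)–(0.551,4.000)
cell (1,3): code 0010 → (1.000,3.311)–(1.796,4.000)
cell (1,4): code 0001 → (1.796,4.000)–(1.000,4.498)
total: 4 segments, chained into 1 closed loop(s), length Σ = 3.484948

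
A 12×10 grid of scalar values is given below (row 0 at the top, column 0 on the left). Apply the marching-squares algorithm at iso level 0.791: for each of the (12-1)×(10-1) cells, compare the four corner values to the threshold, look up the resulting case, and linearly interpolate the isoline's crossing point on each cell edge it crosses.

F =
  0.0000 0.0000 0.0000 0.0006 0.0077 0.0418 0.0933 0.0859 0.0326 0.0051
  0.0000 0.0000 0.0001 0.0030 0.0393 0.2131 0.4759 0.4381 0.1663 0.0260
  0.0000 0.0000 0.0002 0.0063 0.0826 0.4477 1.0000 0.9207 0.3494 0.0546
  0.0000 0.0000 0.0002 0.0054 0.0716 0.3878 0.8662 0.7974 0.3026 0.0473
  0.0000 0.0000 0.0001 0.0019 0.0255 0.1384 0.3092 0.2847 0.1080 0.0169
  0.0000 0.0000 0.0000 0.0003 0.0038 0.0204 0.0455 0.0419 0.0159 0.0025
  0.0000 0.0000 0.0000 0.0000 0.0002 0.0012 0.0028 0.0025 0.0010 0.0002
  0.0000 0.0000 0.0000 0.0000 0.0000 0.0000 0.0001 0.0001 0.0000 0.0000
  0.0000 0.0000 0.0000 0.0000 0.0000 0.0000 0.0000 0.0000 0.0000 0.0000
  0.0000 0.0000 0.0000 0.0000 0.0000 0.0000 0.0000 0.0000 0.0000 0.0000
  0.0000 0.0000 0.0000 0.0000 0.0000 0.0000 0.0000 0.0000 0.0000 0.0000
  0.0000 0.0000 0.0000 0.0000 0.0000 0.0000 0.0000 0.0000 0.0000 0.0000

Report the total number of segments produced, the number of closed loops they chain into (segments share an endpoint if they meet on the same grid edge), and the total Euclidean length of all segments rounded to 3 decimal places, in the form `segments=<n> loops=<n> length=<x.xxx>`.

segments=8 loops=1 length=5.189

cell (1,5): code 0100 → (1.601,6.000)–(2.000,5.622)
cell (1,6): code 1100 → (1.731,7.000)–(1.601,6.000)
cell (1,7): code 1000 → (2.000,7.227)–(1.731,7.000)
cell (2,5): code 0110 → (2.000,5.622)–(3.000,5.843)
cell (2,7): code 1001 → (3.000,7.013)–(2.000,7.227)
cell (3,5): code 0010 → (3.000,5.843)–(3.135,6.000)
cell (3,6): code 0011 → (3.135,6.000)–(3.012,7.000)
cell (3,7): code 0001 → (3.012,7.000)–(3.000,7.013)
total: 8 segments, chained into 1 closed loop(s), length Σ = 5.189479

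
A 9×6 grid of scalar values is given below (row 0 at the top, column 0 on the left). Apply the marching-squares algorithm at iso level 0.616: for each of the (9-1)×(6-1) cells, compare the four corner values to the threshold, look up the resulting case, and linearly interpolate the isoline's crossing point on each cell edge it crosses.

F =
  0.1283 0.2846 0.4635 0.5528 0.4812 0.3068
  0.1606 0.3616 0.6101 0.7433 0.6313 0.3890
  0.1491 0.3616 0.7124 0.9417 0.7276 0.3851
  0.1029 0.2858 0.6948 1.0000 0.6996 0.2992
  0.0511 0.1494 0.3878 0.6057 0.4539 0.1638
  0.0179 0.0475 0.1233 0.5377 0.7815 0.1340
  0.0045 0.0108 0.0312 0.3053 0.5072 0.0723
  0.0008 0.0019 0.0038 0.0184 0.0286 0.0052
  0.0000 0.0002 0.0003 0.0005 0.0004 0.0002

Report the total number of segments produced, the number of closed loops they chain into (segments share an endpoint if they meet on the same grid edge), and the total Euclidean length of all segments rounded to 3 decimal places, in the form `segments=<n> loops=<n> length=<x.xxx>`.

segments=16 loops=2 length=12.644

cell (0,2): code 0100 → (0.332,3.000)–(1.000,2.044)
cell (0,3): code 1100 → (0.898,4.000)–(0.332,3.000)
cell (0,4): code 1000 → (1.000,4.063)–(0.898,4.000)
cell (1,1): code 0100 → (1.058,2.000)–(2.000,1.725)
cell (1,2): code 1110 → (1.000,2.044)–(1.058,2.000)
cell (1,4): code 1001 → (2.000,4.326)–(1.000,4.063)
cell (2,1): code 0110 → (2.000,1.725)–(3.000,1.807)
cell (2,4): code 1001 → (3.000,4.209)–(2.000,4.326)
cell (3,1): code 0010 → (3.000,1.807)–(3.257,2.000)
cell (3,2): code 0011 → (3.257,2.000)–(3.974,3.000)
cell (3,3): code 0011 → (3.974,3.000)–(3.340,4.000)
cell (3,4): code 0001 → (3.340,4.000)–(3.000,4.209)
cell (4,3): code 0100 → (4.495,4.000)–(5.000,3.321)
cell (4,4): code 1000 → (5.000,4.256)–(4.495,4.000)
cell (5,3): code 0010 → (5.000,3.321)–(5.603,4.000)
cell (5,4): code 0001 → (5.603,4.000)–(5.000,4.256)
total: 16 segments, chained into 2 closed loop(s), length Σ = 12.644122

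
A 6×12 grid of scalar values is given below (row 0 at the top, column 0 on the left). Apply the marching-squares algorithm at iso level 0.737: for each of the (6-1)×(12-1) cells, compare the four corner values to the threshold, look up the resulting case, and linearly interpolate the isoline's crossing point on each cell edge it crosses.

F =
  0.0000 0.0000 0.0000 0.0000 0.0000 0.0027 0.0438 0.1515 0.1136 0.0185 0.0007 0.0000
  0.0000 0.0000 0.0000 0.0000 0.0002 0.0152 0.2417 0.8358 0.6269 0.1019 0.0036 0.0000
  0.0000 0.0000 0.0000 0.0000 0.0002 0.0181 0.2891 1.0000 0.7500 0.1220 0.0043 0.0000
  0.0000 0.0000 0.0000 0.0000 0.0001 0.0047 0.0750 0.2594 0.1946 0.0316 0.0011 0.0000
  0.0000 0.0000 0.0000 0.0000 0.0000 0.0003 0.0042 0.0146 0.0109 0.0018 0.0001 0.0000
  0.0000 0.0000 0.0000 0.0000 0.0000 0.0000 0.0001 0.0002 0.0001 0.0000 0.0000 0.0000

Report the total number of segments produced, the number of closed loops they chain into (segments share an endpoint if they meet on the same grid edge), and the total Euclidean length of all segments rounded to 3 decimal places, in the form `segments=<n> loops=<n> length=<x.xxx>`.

cell (0,6): code 0100 → (0.856,7.000)–(1.000,6.834)
cell (0,7): code 1000 → (1.000,7.473)–(0.856,7.000)
cell (1,6): code 0110 → (1.000,6.834)–(2.000,6.630)
cell (1,7): code 1101 → (1.894,8.000)–(1.000,7.473)
cell (1,8): code 1000 → (2.000,8.021)–(1.894,8.000)
cell (2,6): code 0010 → (2.000,6.630)–(2.355,7.000)
cell (2,7): code 0011 → (2.355,7.000)–(2.023,8.000)
cell (2,8): code 0001 → (2.023,8.000)–(2.000,8.021)
total: 8 segments, chained into 1 closed loop(s), length Σ = 4.478645

segments=8 loops=1 length=4.479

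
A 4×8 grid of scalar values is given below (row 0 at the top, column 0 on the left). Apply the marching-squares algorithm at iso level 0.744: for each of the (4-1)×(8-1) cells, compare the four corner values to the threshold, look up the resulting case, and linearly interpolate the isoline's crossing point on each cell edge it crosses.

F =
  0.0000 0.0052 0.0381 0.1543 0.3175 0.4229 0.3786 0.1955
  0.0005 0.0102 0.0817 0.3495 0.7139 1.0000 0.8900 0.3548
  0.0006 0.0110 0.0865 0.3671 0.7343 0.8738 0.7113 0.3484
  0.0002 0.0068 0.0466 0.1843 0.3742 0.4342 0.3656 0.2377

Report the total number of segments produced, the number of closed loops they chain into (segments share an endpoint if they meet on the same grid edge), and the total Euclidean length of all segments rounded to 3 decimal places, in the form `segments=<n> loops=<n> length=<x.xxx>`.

segments=8 loops=1 length=6.368

cell (0,4): code 0100 → (0.556,5.000)–(1.000,4.105)
cell (0,5): code 1100 → (0.715,6.000)–(0.556,5.000)
cell (0,6): code 1000 → (1.000,6.273)–(0.715,6.000)
cell (1,4): code 0110 → (1.000,4.105)–(2.000,4.070)
cell (1,5): code 1011 → (2.000,5.799)–(1.817,6.000)
cell (1,6): code 0001 → (1.817,6.000)–(1.000,6.273)
cell (2,4): code 0010 → (2.000,4.070)–(2.295,5.000)
cell (2,5): code 0001 → (2.295,5.000)–(2.000,5.799)
total: 8 segments, chained into 1 closed loop(s), length Σ = 6.367771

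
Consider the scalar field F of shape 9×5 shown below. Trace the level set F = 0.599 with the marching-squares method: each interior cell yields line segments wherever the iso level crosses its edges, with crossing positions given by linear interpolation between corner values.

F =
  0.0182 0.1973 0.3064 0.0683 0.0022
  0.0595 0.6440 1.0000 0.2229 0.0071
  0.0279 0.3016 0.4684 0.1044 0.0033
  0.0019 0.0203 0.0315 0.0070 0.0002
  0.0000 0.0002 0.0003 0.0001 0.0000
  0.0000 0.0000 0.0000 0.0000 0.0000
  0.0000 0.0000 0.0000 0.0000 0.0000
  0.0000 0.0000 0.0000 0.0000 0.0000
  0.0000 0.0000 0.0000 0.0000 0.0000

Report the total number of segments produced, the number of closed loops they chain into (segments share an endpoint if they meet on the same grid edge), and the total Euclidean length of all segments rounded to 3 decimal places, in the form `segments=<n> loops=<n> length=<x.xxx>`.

cell (0,0): code 0100 → (0.899,1.000)–(1.000,0.923)
cell (0,1): code 1100 → (0.422,2.000)–(0.899,1.000)
cell (0,2): code 1000 → (1.000,2.516)–(0.422,2.000)
cell (1,0): code 0010 → (1.000,0.923)–(1.131,1.000)
cell (1,1): code 0011 → (1.131,1.000)–(1.754,2.000)
cell (1,2): code 0001 → (1.754,2.000)–(1.000,2.516)
total: 6 segments, chained into 1 closed loop(s), length Σ = 4.254231

segments=6 loops=1 length=4.254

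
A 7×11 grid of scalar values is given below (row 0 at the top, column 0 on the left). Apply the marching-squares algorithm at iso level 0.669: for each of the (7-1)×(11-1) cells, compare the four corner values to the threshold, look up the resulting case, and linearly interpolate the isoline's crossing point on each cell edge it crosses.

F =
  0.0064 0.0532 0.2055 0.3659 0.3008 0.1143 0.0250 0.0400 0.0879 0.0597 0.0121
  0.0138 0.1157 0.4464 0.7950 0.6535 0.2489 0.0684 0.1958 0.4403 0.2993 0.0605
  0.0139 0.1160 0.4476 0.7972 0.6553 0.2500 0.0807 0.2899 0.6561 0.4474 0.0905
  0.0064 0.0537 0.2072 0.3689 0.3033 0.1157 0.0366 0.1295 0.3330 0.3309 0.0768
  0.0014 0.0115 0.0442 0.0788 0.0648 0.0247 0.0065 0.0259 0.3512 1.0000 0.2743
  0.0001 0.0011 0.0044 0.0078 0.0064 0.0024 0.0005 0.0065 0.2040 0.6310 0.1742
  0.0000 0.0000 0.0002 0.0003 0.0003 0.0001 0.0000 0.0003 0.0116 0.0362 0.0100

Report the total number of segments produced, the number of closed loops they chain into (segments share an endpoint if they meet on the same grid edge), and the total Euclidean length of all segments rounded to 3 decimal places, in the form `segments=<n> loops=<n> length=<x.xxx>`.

cell (0,2): code 0100 → (0.706,3.000)–(1.000,2.639)
cell (0,3): code 1000 → (1.000,3.890)–(0.706,3.000)
cell (1,2): code 0110 → (1.000,2.639)–(2.000,2.633)
cell (1,3): code 1001 → (2.000,3.903)–(1.000,3.890)
cell (2,2): code 0010 → (2.000,2.633)–(2.299,3.000)
cell (2,3): code 0001 → (2.299,3.000)–(2.000,3.903)
cell (3,8): code 0100 → (3.505,9.000)–(4.000,8.490)
cell (3,9): code 1000 → (4.000,9.456)–(3.505,9.000)
cell (4,8): code 0010 → (4.000,8.490)–(4.897,9.000)
cell (4,9): code 0001 → (4.897,9.000)–(4.000,9.456)
total: 10 segments, chained into 2 closed loop(s), length Σ = 8.250292

segments=10 loops=2 length=8.250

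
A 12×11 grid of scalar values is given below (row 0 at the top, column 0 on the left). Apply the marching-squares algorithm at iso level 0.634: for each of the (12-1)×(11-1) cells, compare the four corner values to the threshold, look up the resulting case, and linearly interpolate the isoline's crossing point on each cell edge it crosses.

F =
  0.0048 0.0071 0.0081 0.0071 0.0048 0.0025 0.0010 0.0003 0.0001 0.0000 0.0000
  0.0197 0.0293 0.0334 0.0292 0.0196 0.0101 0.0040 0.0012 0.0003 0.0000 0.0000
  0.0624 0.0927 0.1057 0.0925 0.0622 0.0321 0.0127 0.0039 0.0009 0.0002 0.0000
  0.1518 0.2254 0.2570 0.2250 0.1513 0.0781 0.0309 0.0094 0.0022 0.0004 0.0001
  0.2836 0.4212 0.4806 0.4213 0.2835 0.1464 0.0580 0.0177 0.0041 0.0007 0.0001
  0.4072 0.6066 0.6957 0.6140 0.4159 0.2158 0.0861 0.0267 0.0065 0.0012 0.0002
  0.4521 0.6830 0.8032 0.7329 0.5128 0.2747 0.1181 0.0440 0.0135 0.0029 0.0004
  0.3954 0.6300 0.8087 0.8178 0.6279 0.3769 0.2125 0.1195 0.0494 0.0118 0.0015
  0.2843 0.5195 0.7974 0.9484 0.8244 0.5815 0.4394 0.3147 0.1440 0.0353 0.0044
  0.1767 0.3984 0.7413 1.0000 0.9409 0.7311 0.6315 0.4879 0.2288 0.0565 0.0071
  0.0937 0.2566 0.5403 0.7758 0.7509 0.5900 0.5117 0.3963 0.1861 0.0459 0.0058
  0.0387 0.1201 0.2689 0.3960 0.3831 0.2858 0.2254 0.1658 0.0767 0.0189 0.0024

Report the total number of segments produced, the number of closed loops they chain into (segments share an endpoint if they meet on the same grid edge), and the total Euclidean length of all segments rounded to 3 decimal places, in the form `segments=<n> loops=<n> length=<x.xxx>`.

segments=22 loops=1 length=16.429

cell (4,1): code 0100 → (4.713,2.000)–(5.000,1.308)
cell (4,2): code 1000 → (5.000,2.755)–(4.713,2.000)
cell (5,0): code 0100 → (5.359,1.000)–(6.000,0.788)
cell (5,1): code 1110 → (5.000,1.308)–(5.359,1.000)
cell (5,2): code 1101 → (5.168,3.000)–(5.000,2.755)
cell (5,3): code 1000 → (6.000,3.449)–(5.168,3.000)
cell (6,0): code 0010 → (6.000,0.788)–(6.925,1.000)
cell (6,1): code 0111 → (6.925,1.000)–(7.000,1.022)
cell (6,3): code 1001 → (7.000,3.968)–(6.000,3.449)
cell (7,1): code 0110 → (7.000,1.022)–(8.000,1.412)
cell (7,3): code 1101 → (7.031,4.000)–(7.000,3.968)
cell (7,4): code 1000 → (8.000,4.784)–(7.031,4.000)
cell (8,1): code 0110 → (8.000,1.412)–(9.000,1.687)
cell (8,4): code 1101 → (8.351,5.000)–(8.000,4.784)
cell (8,5): code 1000 → (9.000,5.975)–(8.351,5.000)
cell (9,1): code 0010 → (9.000,1.687)–(9.534,2.000)
cell (9,2): code 0111 → (9.534,2.000)–(10.000,2.398)
cell (9,4): code 1011 → (10.000,4.727)–(9.688,5.000)
cell (9,5): code 0001 → (9.688,5.000)–(9.000,5.975)
cell (10,2): code 0010 → (10.000,2.398)–(10.373,3.000)
cell (10,3): code 0011 → (10.373,3.000)–(10.318,4.000)
cell (10,4): code 0001 → (10.318,4.000)–(10.000,4.727)
total: 22 segments, chained into 1 closed loop(s), length Σ = 16.429015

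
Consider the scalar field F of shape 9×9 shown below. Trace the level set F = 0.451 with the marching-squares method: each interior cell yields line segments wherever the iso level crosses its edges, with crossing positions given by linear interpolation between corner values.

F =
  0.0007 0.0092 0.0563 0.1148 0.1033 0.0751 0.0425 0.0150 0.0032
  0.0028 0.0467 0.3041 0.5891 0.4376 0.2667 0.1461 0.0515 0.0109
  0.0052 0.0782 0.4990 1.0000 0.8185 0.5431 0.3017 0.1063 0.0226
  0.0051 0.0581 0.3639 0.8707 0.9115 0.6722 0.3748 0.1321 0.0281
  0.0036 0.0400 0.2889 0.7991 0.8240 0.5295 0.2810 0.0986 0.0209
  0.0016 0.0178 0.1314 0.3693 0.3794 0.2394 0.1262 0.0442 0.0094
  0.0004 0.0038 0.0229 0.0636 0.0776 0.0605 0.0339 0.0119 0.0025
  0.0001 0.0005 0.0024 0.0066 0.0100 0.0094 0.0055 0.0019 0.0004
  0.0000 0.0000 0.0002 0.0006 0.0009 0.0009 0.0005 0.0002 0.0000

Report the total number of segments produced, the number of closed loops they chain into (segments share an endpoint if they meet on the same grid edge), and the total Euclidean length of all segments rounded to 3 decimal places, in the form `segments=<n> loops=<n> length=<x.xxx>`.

segments=16 loops=1 length=12.319

cell (0,2): code 0100 → (0.709,3.000)–(1.000,2.515)
cell (0,3): code 1000 → (1.000,3.912)–(0.709,3.000)
cell (1,1): code 0100 → (1.754,2.000)–(2.000,1.886)
cell (1,2): code 1110 → (1.000,2.515)–(1.754,2.000)
cell (1,3): code 1101 → (1.035,4.000)–(1.000,3.912)
cell (1,4): code 1100 → (1.667,5.000)–(1.035,4.000)
cell (1,5): code 1000 → (2.000,5.382)–(1.667,5.000)
cell (2,1): code 0010 → (2.000,1.886)–(2.355,2.000)
cell (2,2): code 0111 → (2.355,2.000)–(3.000,2.172)
cell (2,5): code 1001 → (3.000,5.744)–(2.000,5.382)
cell (3,2): code 0110 → (3.000,2.172)–(4.000,2.318)
cell (3,5): code 1001 → (4.000,5.316)–(3.000,5.744)
cell (4,2): code 0010 → (4.000,2.318)–(4.810,3.000)
cell (4,3): code 0011 → (4.810,3.000)–(4.839,4.000)
cell (4,4): code 0011 → (4.839,4.000)–(4.271,5.000)
cell (4,5): code 0001 → (4.271,5.000)–(4.000,5.316)
total: 16 segments, chained into 1 closed loop(s), length Σ = 12.319099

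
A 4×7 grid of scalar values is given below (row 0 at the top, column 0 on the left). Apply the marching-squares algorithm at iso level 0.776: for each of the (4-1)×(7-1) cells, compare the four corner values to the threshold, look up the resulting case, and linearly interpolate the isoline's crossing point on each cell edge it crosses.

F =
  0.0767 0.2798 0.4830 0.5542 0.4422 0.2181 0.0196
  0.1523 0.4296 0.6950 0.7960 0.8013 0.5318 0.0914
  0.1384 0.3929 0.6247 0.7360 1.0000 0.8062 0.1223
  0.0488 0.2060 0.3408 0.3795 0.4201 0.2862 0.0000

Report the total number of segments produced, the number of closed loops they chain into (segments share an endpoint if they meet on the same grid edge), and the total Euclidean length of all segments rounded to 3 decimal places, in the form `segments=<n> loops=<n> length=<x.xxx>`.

cell (0,2): code 0100 → (0.917,3.000)–(1.000,2.802)
cell (0,3): code 1100 → (0.930,4.000)–(0.917,3.000)
cell (0,4): code 1000 → (1.000,4.094)–(0.930,4.000)
cell (1,2): code 0010 → (1.000,2.802)–(1.333,3.000)
cell (1,3): code 0111 → (1.333,3.000)–(2.000,3.152)
cell (1,4): code 1101 → (1.890,5.000)–(1.000,4.094)
cell (1,5): code 1000 → (2.000,5.044)–(1.890,5.000)
cell (2,3): code 0010 → (2.000,3.152)–(2.386,4.000)
cell (2,4): code 0011 → (2.386,4.000)–(2.058,5.000)
cell (2,5): code 0001 → (2.058,5.000)–(2.000,5.044)
total: 10 segments, chained into 1 closed loop(s), length Σ = 5.849791

segments=10 loops=1 length=5.850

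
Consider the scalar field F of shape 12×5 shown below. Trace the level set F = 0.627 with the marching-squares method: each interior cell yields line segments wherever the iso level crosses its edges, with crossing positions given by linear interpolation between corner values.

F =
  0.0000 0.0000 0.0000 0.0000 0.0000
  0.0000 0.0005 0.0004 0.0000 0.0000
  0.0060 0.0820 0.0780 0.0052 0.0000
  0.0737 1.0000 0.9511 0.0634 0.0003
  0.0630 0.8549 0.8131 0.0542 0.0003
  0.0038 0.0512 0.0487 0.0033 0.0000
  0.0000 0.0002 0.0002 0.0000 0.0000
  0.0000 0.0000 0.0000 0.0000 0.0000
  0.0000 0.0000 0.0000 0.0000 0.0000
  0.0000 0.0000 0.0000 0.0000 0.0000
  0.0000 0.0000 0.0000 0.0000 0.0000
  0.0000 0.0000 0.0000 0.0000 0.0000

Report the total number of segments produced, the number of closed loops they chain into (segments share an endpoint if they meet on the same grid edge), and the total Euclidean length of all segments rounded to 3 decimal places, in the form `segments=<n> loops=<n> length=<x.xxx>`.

segments=8 loops=1 length=5.857

cell (2,0): code 0100 → (2.594,1.000)–(3.000,0.597)
cell (2,1): code 1100 → (2.629,2.000)–(2.594,1.000)
cell (2,2): code 1000 → (3.000,2.365)–(2.629,2.000)
cell (3,0): code 0110 → (3.000,0.597)–(4.000,0.712)
cell (3,2): code 1001 → (4.000,2.245)–(3.000,2.365)
cell (4,0): code 0010 → (4.000,0.712)–(4.284,1.000)
cell (4,1): code 0011 → (4.284,1.000)–(4.243,2.000)
cell (4,2): code 0001 → (4.243,2.000)–(4.000,2.245)
total: 8 segments, chained into 1 closed loop(s), length Σ = 5.857446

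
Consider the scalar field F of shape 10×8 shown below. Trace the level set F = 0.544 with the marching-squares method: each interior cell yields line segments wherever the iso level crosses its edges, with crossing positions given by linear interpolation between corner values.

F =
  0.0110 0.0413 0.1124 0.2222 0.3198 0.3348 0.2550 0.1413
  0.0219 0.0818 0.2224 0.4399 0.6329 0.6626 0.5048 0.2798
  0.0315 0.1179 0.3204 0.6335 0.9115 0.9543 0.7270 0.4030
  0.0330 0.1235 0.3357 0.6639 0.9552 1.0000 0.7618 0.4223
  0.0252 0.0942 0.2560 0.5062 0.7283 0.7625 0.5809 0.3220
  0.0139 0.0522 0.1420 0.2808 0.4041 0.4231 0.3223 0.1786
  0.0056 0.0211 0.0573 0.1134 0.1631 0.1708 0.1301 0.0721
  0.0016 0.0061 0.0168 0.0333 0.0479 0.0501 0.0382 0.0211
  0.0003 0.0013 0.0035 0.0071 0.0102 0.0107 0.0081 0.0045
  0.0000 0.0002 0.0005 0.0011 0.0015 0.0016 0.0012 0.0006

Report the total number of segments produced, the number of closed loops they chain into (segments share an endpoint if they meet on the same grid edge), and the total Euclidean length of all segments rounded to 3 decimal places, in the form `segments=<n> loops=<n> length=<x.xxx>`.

cell (0,3): code 0100 → (0.716,4.000)–(1.000,3.539)
cell (0,4): code 1100 → (0.638,5.000)–(0.716,4.000)
cell (0,5): code 1000 → (1.000,5.752)–(0.638,5.000)
cell (1,2): code 0100 → (1.538,3.000)–(2.000,2.714)
cell (1,3): code 1110 → (1.000,3.539)–(1.538,3.000)
cell (1,5): code 1101 → (1.176,6.000)–(1.000,5.752)
cell (1,6): code 1000 → (2.000,6.565)–(1.176,6.000)
cell (2,2): code 0110 → (2.000,2.714)–(3.000,2.635)
cell (2,6): code 1001 → (3.000,6.642)–(2.000,6.565)
cell (3,2): code 0010 → (3.000,2.635)–(3.760,3.000)
cell (3,3): code 0111 → (3.760,3.000)–(4.000,3.170)
cell (3,6): code 1001 → (4.000,6.143)–(3.000,6.642)
cell (4,3): code 0010 → (4.000,3.170)–(4.568,4.000)
cell (4,4): code 0011 → (4.568,4.000)–(4.644,5.000)
cell (4,5): code 0011 → (4.644,5.000)–(4.143,6.000)
cell (4,6): code 0001 → (4.143,6.000)–(4.000,6.143)
total: 16 segments, chained into 1 closed loop(s), length Σ = 12.576810

segments=16 loops=1 length=12.577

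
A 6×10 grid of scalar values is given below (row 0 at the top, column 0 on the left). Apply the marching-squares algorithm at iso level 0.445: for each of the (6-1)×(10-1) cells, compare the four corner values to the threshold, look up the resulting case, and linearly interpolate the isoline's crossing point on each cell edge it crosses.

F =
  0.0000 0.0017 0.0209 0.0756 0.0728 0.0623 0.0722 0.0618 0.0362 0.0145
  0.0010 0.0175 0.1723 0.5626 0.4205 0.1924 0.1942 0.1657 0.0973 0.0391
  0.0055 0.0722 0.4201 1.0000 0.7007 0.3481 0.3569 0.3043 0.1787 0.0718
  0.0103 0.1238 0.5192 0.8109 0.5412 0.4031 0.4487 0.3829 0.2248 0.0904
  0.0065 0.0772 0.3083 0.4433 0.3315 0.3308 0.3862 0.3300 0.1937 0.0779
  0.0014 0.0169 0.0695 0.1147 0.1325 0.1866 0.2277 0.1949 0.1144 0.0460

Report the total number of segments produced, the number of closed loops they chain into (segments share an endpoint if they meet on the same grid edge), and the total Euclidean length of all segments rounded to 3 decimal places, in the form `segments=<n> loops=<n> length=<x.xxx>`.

cell (0,2): code 0100 → (0.759,3.000)–(1.000,2.699)
cell (0,3): code 1000 → (1.000,3.828)–(0.759,3.000)
cell (1,2): code 0110 → (1.000,2.699)–(2.000,2.043)
cell (1,3): code 1101 → (1.087,4.000)–(1.000,3.828)
cell (1,4): code 1000 → (2.000,4.725)–(1.087,4.000)
cell (2,1): code 0100 → (2.251,2.000)–(3.000,1.812)
cell (2,2): code 1110 → (2.000,2.043)–(2.251,2.000)
cell (2,4): code 1001 → (3.000,4.697)–(2.000,4.725)
cell (2,5): code 0100 → (2.960,6.000)–(3.000,5.919)
cell (2,6): code 1000 → (3.000,6.056)–(2.960,6.000)
cell (3,1): code 0010 → (3.000,1.812)–(3.352,2.000)
cell (3,2): code 0011 → (3.352,2.000)–(3.995,3.000)
cell (3,3): code 0011 → (3.995,3.000)–(3.459,4.000)
cell (3,4): code 0001 → (3.459,4.000)–(3.000,4.697)
cell (3,5): code 0010 → (3.000,5.919)–(3.059,6.000)
cell (3,6): code 0001 → (3.059,6.000)–(3.000,6.056)
total: 16 segments, chained into 2 closed loop(s), length Σ = 9.728977

segments=16 loops=2 length=9.729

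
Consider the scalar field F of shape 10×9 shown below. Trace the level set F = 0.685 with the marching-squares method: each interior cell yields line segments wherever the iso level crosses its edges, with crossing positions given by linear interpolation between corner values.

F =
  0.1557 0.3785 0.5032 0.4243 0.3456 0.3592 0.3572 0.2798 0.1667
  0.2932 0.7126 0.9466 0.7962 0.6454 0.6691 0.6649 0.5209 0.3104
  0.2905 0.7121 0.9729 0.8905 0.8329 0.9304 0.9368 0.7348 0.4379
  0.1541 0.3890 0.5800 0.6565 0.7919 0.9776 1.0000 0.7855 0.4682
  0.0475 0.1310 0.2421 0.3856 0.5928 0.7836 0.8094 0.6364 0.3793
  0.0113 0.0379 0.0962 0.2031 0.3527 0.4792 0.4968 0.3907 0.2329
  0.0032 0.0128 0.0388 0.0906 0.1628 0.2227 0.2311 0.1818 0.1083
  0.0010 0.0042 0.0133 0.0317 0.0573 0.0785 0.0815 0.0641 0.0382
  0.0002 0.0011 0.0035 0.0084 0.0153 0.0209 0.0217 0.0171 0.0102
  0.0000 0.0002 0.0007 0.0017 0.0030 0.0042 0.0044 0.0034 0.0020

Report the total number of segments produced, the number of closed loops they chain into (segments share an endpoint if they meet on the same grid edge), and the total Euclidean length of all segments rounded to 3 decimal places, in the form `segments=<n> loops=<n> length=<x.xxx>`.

cell (0,0): code 0100 → (0.917,1.000)–(1.000,0.934)
cell (0,1): code 1100 → (0.410,2.000)–(0.917,1.000)
cell (0,2): code 1100 → (0.701,3.000)–(0.410,2.000)
cell (0,3): code 1000 → (1.000,3.737)–(0.701,3.000)
cell (1,0): code 0110 → (1.000,0.934)–(2.000,0.936)
cell (1,3): code 1101 → (1.211,4.000)–(1.000,3.737)
cell (1,4): code 1100 → (1.061,5.000)–(1.211,4.000)
cell (1,5): code 1100 → (1.074,6.000)–(1.061,5.000)
cell (1,6): code 1100 → (1.767,7.000)–(1.074,6.000)
cell (1,7): code 1000 → (2.000,7.168)–(1.767,7.000)
cell (2,0): code 0010 → (2.000,0.936)–(2.084,1.000)
cell (2,1): code 0011 → (2.084,1.000)–(2.733,2.000)
cell (2,2): code 0011 → (2.733,2.000)–(2.878,3.000)
cell (2,3): code 0111 → (2.878,3.000)–(3.000,3.210)
cell (2,7): code 1001 → (3.000,7.317)–(2.000,7.168)
cell (3,3): code 0010 → (3.000,3.210)–(3.537,4.000)
cell (3,4): code 0111 → (3.537,4.000)–(4.000,4.483)
cell (3,6): code 1011 → (4.000,6.719)–(3.674,7.000)
cell (3,7): code 0001 → (3.674,7.000)–(3.000,7.317)
cell (4,4): code 0010 → (4.000,4.483)–(4.324,5.000)
cell (4,5): code 0011 → (4.324,5.000)–(4.398,6.000)
cell (4,6): code 0001 → (4.398,6.000)–(4.000,6.719)
total: 22 segments, chained into 1 closed loop(s), length Σ = 16.712348

segments=22 loops=1 length=16.712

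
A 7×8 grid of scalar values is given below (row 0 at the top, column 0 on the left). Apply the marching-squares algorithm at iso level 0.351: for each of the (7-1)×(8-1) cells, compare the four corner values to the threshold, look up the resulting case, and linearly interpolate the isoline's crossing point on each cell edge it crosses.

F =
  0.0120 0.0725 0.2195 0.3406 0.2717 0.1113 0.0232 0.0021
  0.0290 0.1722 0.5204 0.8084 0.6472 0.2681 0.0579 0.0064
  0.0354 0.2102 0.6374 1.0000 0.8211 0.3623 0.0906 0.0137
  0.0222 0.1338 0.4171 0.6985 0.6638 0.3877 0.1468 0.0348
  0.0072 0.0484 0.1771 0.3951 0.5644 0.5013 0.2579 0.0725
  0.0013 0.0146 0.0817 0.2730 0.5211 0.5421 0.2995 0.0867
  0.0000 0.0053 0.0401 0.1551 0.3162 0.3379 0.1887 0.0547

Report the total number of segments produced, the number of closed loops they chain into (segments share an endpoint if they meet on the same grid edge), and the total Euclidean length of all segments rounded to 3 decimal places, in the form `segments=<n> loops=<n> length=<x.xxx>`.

cell (0,1): code 0100 → (0.437,2.000)–(1.000,1.513)
cell (0,2): code 1100 → (0.022,3.000)–(0.437,2.000)
cell (0,3): code 1100 → (0.211,4.000)–(0.022,3.000)
cell (0,4): code 1000 → (1.000,4.781)–(0.211,4.000)
cell (1,1): code 0110 → (1.000,1.513)–(2.000,1.330)
cell (1,4): code 1101 → (1.880,5.000)–(1.000,4.781)
cell (1,5): code 1000 → (2.000,5.042)–(1.880,5.000)
cell (2,1): code 0110 → (2.000,1.330)–(3.000,1.767)
cell (2,5): code 1001 → (3.000,5.152)–(2.000,5.042)
cell (3,1): code 0010 → (3.000,1.767)–(3.275,2.000)
cell (3,2): code 0111 → (3.275,2.000)–(4.000,2.798)
cell (3,5): code 1001 → (4.000,5.618)–(3.000,5.152)
cell (4,2): code 0010 → (4.000,2.798)–(4.361,3.000)
cell (4,3): code 0111 → (4.361,3.000)–(5.000,3.314)
cell (4,5): code 1001 → (5.000,5.788)–(4.000,5.618)
cell (5,3): code 0010 → (5.000,3.314)–(5.830,4.000)
cell (5,4): code 0011 → (5.830,4.000)–(5.936,5.000)
cell (5,5): code 0001 → (5.936,5.000)–(5.000,5.788)
total: 18 segments, chained into 1 closed loop(s), length Σ = 16.089987

segments=18 loops=1 length=16.090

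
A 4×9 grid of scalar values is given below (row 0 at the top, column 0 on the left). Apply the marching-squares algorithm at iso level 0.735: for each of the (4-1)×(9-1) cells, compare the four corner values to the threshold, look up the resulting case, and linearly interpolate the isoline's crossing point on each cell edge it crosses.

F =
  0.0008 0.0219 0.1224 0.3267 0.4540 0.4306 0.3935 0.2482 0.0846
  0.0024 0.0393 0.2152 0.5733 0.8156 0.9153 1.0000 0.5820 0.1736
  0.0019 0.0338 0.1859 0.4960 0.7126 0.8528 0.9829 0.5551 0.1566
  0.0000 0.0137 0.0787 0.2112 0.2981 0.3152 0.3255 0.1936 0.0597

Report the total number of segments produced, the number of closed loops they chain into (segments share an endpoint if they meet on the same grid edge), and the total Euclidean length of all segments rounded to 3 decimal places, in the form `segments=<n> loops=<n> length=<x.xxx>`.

cell (0,3): code 0100 → (0.777,4.000)–(1.000,3.667)
cell (0,4): code 1100 → (0.628,5.000)–(0.777,4.000)
cell (0,5): code 1100 → (0.563,6.000)–(0.628,5.000)
cell (0,6): code 1000 → (1.000,6.634)–(0.563,6.000)
cell (1,3): code 0010 → (1.000,3.667)–(1.783,4.000)
cell (1,4): code 0111 → (1.783,4.000)–(2.000,4.160)
cell (1,6): code 1001 → (2.000,6.579)–(1.000,6.634)
cell (2,4): code 0010 → (2.000,4.160)–(2.219,5.000)
cell (2,5): code 0011 → (2.219,5.000)–(2.377,6.000)
cell (2,6): code 0001 → (2.377,6.000)–(2.000,6.579)
total: 10 segments, chained into 1 closed loop(s), length Σ = 7.877267

segments=10 loops=1 length=7.877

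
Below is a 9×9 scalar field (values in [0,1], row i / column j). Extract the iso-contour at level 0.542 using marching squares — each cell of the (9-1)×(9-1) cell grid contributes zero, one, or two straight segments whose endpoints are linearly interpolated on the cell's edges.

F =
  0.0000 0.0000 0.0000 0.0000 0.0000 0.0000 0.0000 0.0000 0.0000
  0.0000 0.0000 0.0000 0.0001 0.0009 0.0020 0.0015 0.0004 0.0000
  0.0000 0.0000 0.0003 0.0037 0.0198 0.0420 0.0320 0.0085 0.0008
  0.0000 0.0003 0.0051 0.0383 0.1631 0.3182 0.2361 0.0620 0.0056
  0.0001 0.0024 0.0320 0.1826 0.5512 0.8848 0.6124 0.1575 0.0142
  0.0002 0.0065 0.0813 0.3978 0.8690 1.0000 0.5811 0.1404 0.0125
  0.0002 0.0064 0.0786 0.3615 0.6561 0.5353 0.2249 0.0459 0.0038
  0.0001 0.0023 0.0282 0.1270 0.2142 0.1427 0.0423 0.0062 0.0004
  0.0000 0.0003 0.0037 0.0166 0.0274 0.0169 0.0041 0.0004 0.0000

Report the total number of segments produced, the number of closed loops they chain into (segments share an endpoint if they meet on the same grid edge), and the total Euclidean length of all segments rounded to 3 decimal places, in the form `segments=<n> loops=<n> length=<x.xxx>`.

segments=12 loops=1 length=8.741

cell (3,3): code 0100 → (3.976,4.000)–(4.000,3.975)
cell (3,4): code 1100 → (3.395,5.000)–(3.976,4.000)
cell (3,5): code 1100 → (3.813,6.000)–(3.395,5.000)
cell (3,6): code 1000 → (4.000,6.155)–(3.813,6.000)
cell (4,3): code 0110 → (4.000,3.975)–(5.000,3.306)
cell (4,6): code 1001 → (5.000,6.089)–(4.000,6.155)
cell (5,3): code 0110 → (5.000,3.306)–(6.000,3.613)
cell (5,4): code 1011 → (6.000,4.945)–(5.986,5.000)
cell (5,5): code 0011 → (5.986,5.000)–(5.110,6.000)
cell (5,6): code 0001 → (5.110,6.000)–(5.000,6.089)
cell (6,3): code 0010 → (6.000,3.613)–(6.258,4.000)
cell (6,4): code 0001 → (6.258,4.000)–(6.000,4.945)
total: 12 segments, chained into 1 closed loop(s), length Σ = 8.741449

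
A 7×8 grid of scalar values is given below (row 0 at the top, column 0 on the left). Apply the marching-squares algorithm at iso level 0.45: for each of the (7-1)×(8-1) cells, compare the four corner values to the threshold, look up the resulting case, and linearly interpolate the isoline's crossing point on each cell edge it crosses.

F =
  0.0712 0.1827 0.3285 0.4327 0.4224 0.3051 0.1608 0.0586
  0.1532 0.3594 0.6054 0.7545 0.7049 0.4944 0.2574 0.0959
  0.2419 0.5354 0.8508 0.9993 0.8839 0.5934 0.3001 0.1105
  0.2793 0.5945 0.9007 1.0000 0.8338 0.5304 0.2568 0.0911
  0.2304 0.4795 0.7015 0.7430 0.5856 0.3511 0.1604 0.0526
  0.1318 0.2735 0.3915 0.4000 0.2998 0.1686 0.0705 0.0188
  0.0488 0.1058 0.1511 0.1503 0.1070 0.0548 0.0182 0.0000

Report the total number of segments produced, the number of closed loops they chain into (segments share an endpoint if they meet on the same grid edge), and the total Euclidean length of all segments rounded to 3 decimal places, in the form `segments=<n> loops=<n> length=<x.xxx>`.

cell (0,1): code 0100 → (0.439,2.000)–(1.000,1.368)
cell (0,2): code 1100 → (0.054,3.000)–(0.439,2.000)
cell (0,3): code 1100 → (0.098,4.000)–(0.054,3.000)
cell (0,4): code 1100 → (0.765,5.000)–(0.098,4.000)
cell (0,5): code 1000 → (1.000,5.187)–(0.765,5.000)
cell (1,0): code 0100 → (1.515,1.000)–(2.000,0.709)
cell (1,1): code 1110 → (1.000,1.368)–(1.515,1.000)
cell (1,5): code 1001 → (2.000,5.489)–(1.000,5.187)
cell (2,0): code 0110 → (2.000,0.709)–(3.000,0.542)
cell (2,5): code 1001 → (3.000,5.294)–(2.000,5.489)
cell (3,0): code 0110 → (3.000,0.542)–(4.000,0.882)
cell (3,4): code 1011 → (4.000,4.578)–(3.448,5.000)
cell (3,5): code 0001 → (3.448,5.000)–(3.000,5.294)
cell (4,0): code 0010 → (4.000,0.882)–(4.143,1.000)
cell (4,1): code 0011 → (4.143,1.000)–(4.811,2.000)
cell (4,2): code 0011 → (4.811,2.000)–(4.854,3.000)
cell (4,3): code 0011 → (4.854,3.000)–(4.474,4.000)
cell (4,4): code 0001 → (4.474,4.000)–(4.000,4.578)
total: 18 segments, chained into 1 closed loop(s), length Σ = 15.189906

segments=18 loops=1 length=15.190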